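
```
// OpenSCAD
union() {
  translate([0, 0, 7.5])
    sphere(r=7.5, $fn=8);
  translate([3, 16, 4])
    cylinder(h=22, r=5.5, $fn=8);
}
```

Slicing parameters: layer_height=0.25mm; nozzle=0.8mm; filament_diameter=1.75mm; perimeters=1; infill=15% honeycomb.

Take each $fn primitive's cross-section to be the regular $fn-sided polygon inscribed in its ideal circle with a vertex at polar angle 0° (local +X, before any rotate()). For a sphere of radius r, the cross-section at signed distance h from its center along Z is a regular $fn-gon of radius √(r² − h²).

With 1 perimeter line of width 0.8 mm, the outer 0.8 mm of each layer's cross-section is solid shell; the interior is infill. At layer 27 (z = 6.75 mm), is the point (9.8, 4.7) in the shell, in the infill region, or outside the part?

At z = 6.75 mm: the r=7.5 sphere slices to a regular 8-gon of circumradius 7.462 (√(r²−h²) with h=0.75 from center); the r=5.5 cylinder at (3, 16) contributes a regular 8-gon of circumradius 5.5; Taking the union: the 2 present regions are separate (no shared area or edge), so areas and boundary lengths simply add and each stays a separate island — 2 connected regions. Overall, the cross-section has 2 separate islands. The nearest boundary edge runs (5.28, 5.28)→(7.46, 0.00); distance from the point to it = 3.96 mm. The point is not inside any of the regions above, so it lies outside the cross-section (3.96 mm from the nearest boundary).

outside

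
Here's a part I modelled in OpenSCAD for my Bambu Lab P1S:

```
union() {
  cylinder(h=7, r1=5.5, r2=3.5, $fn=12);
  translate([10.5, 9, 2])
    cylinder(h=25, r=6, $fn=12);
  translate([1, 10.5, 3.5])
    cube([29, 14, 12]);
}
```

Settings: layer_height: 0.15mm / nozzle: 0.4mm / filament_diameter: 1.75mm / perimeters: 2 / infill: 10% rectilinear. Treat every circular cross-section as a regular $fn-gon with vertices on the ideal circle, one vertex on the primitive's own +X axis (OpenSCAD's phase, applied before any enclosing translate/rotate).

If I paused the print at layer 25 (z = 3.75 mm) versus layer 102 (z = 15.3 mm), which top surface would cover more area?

layer 25 (z = 3.75 mm)

Layer 25 (z = 3.75): the cone (r1=5.5→r2=3.5) has section circumradius 4.429 here — a regular 12-gon (area = (12/2)·4.429²·sin(360°/12) = 58.84 mm²); the cylinder at (10.5, 9): section is a regular 12-gon, circumradius r=6 (area = (12/2)·6.000²·sin(360°/12) = 108.00 mm²); the cube at (1, 10.5) is present — its section is the full 29×14 rectangle (area 406.00 mm²); Taking the union: the regions partially overlap — summed areas 572.84 mm² minus the doubly-counted overlap 36.60 mm² gives 536.23 mm² — area = 536.23 mm². So its area = 536.23 mm². Layer 102 (z = 15.3): the cone is absent (z outside [0, 7]); the r=6 cylinder at (10.5, 9) gives a regular 12-gon of circumradius 6 (constant along its height) (area = (12/2)·6.000²·sin(360°/12) = 108.00 mm²); the 29×14 cube at (1, 10.5) contributes its full rectangle (area 406.00 mm²); Taking the union: the regions partially overlap — summed areas 514.00 mm² minus the doubly-counted overlap 36.60 mm² gives 477.40 mm² — area = 477.40 mm². So its area = 477.40 mm². Layer 25 is larger (536.23 vs 477.40 mm²).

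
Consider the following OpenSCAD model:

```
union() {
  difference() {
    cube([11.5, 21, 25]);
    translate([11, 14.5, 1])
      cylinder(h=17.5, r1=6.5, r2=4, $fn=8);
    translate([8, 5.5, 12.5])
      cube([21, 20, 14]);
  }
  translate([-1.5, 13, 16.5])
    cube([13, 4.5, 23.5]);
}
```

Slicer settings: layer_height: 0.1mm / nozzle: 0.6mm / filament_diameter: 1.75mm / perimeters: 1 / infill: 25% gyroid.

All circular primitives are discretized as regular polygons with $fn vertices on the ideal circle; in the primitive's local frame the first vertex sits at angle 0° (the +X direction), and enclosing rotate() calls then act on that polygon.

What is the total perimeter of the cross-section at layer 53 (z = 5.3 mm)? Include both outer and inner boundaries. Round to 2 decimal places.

At z = 5.3 mm: the cube is present — its section is the full 11.5×21 rectangle (perimeter 65.00 mm); the cone at (11, 14.5) contributes a regular 8-gon of circumradius 5.886 (interpolated between r1=6.5 and r2=4 at t=0.246) (perimeter = 2·8·5.886·sin(180°/8) = 36.04 mm); the cube at (8, 5.5) is not intersected at this z (z outside [12.5, 26.5]); Subtracting the remaining from the first: starting from the 11.5×21 cube, the cone at (11, 14.5) partially overlaps it — only the 54.77 mm² overlap (of its 97.98 mm²) is removed, clipping the outline — boundary = 72.74 mm; the cube at (-1.5, 13) is absent (z outside [16.5, 40]); Taking the union: only that combined region is present, so the union is just that shape — boundary = 72.74 mm. Overall, the cross-section is a single solid region. Total boundary length (outer) = 72.74 mm.

72.74 mm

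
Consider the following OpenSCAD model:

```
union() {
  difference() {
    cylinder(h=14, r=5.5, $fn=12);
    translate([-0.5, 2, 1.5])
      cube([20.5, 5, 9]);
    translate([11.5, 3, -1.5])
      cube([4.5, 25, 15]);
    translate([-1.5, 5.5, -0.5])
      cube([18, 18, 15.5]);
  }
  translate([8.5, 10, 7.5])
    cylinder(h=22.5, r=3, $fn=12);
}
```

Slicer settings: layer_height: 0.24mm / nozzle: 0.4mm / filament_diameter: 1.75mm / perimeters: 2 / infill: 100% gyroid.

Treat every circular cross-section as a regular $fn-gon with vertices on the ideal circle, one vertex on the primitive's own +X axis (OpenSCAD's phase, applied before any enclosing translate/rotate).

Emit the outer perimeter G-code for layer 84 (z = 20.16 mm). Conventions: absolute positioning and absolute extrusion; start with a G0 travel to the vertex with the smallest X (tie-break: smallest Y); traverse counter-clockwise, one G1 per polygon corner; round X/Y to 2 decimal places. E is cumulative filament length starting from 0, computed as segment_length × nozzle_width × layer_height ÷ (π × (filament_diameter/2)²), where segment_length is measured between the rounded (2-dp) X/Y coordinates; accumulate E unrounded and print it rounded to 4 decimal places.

G0 X5.50 Y10.00 Z20.16
G1 X5.90 Y8.50 E0.0620
G1 X7.00 Y7.40 E0.1240
G1 X8.50 Y7.00 E0.1860
G1 X10.00 Y7.40 E0.2480
G1 X11.10 Y8.50 E0.3101
G1 X11.50 Y10.00 E0.3720
G1 X11.10 Y11.50 E0.4340
G1 X10.00 Y12.60 E0.4961
G1 X8.50 Y13.00 E0.5580
G1 X7.00 Y12.60 E0.6200
G1 X5.90 Y11.50 E0.6821
G1 X5.50 Y10.00 E0.7440

At z = 20.16 mm: the cylinder does not reach this height (z outside [0, 14]); the cube at (-0.5, 2) does not reach this height (z outside [1.5, 10.5]); the cube at (11.5, 3) is not intersected at this z (z outside [-1.5, 13.5]); the cube at (-1.5, 5.5) is not intersected at this z (z outside [-0.5, 15]); Taking the first minus the rest: the first operand is absent here, so nothing remains; the cylinder at (8.5, 10): section is a regular 12-gon, circumradius r=3; Combining (union): only the r=3 cylinder at (8.5, 10) is present, so the union is just that shape — 1 connected region. The outline is a single polygon with 12 vertices. Extrusion per mm of travel: 0.4 × 0.24 / (π × 0.875²) = 0.039912. Accumulating E over each segment gives final E = 0.7440.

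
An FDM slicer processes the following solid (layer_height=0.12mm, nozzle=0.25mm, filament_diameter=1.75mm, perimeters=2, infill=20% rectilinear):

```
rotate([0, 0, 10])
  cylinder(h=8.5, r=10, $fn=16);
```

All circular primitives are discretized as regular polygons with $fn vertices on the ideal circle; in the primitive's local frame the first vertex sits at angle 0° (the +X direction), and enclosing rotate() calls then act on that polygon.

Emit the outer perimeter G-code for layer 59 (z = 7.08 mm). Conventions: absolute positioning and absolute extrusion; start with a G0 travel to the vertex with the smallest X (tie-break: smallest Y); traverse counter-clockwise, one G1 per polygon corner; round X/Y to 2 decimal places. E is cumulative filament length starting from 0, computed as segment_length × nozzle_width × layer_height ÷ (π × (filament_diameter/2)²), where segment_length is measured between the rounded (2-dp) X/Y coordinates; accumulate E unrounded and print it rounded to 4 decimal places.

G0 X-9.85 Y-1.74 Z7.08
G1 X-8.43 Y-5.37 E0.0486
G1 X-5.74 Y-8.19 E0.0972
G1 X-2.16 Y-9.76 E0.1460
G1 X1.74 Y-9.85 E0.1946
G1 X5.37 Y-8.43 E0.2433
G1 X8.19 Y-5.74 E0.2919
G1 X9.76 Y-2.16 E0.3406
G1 X9.85 Y1.74 E0.3893
G1 X8.43 Y5.37 E0.4379
G1 X5.74 Y8.19 E0.4865
G1 X2.16 Y9.76 E0.5353
G1 X-1.74 Y9.85 E0.5839
G1 X-5.37 Y8.43 E0.6325
G1 X-8.19 Y5.74 E0.6811
G1 X-9.76 Y2.16 E0.7299
G1 X-9.85 Y-1.74 E0.7786

At z = 7.08 mm: the r=10 cylinder contributes a regular 16-gon of circumradius 10; (whole slice rotated 10° about Z — lengths, areas and connectivity unchanged). The outline is a single polygon with 16 vertices. Extrusion per mm of travel: 0.25 × 0.12 / (π × 0.875²) = 0.012473. Accumulating E over each segment gives final E = 0.7786.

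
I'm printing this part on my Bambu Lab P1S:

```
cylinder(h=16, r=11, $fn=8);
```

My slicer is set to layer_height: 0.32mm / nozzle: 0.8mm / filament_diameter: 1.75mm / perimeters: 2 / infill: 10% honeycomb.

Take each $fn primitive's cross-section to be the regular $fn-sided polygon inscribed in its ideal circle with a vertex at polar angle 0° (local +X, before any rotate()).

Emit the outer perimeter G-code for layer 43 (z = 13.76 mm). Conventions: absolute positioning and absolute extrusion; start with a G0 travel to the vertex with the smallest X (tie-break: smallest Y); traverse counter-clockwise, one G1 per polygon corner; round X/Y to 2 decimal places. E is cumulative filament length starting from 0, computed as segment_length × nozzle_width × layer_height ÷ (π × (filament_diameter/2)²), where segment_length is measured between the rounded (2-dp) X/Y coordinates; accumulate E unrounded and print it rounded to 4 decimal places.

At z = 13.76 mm: the cylinder: section is a regular 8-gon, circumradius r=11. The outline is a single polygon with 8 vertices. Extrusion per mm of travel: 0.8 × 0.32 / (π × 0.875²) = 0.106432. Accumulating E over each segment gives final E = 7.1693.

G0 X-11.00 Y0.00 Z13.76
G1 X-7.78 Y-7.78 E0.8962
G1 X0.00 Y-11.00 E1.7923
G1 X7.78 Y-7.78 E2.6885
G1 X11.00 Y0.00 E3.5847
G1 X7.78 Y7.78 E4.4808
G1 X0.00 Y11.00 E5.3770
G1 X-7.78 Y7.78 E6.2731
G1 X-11.00 Y0.00 E7.1693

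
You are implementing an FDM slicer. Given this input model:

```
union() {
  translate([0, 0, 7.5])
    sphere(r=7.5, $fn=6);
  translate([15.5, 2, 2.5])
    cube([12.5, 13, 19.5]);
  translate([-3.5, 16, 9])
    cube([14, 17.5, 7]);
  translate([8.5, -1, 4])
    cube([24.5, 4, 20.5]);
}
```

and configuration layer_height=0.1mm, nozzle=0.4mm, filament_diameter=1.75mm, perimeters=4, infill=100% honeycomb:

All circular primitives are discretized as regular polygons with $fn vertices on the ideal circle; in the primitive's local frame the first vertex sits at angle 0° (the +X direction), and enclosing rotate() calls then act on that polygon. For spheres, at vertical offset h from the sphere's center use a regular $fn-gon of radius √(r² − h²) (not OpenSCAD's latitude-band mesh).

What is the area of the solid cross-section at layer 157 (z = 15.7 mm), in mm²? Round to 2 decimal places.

493.00 mm²

At z = 15.7 mm: the sphere is not intersected at this z (|z−center|=8.200 > r=7.5); the cube at (15.5, 2) (footprint 12.5×13) is included at this height (area 162.50 mm²); the 14×17.5 cube at (-3.5, 16) contributes its full rectangle (area 245.00 mm²); the cube at (8.5, -1) (footprint 24.5×4) is included at this height (area 98.00 mm²); Taking the union: the regions partially overlap — summed areas 505.50 mm² minus the doubly-counted overlap 12.50 mm² gives 493.00 mm² — area = 493.00 mm². Overall, the cross-section has 2 separate islands. Net area = 493.00 mm².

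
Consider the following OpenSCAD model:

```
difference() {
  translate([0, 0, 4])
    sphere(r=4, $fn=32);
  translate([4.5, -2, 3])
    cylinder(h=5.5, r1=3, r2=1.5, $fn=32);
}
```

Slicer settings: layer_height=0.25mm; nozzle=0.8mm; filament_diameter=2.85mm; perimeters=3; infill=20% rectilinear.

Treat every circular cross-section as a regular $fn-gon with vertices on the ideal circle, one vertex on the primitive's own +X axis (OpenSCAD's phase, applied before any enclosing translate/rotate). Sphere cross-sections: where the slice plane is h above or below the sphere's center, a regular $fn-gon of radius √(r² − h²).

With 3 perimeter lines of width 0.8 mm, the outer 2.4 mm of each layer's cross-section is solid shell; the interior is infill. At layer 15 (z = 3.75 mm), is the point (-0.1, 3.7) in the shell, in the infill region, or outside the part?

shell

At z = 3.75 mm: the r=4 sphere slices to a regular 32-gon of circumradius 3.992 (√(r²−h²) with h=0.25 from center); the cone at (4.5, -2) contributes a regular 32-gon of circumradius 2.795 (interpolated between r1=3 and r2=1.5 at t=0.136); Taking the first minus the rest: starting from the r=4 sphere, the cone at (4.5, -2) partially overlaps it — only the 5.74 mm² overlap (of its 24.39 mm²) is removed, clipping the outline — 1 connected region. Overall, the cross-section is a single solid region. The nearest boundary edge runs (-0.78, 3.92)→(0.00, 3.99); distance from the point to it = 0.28 mm. The point is inside the cross-section, 0.28 mm from the nearest boundary — within the 2.4 mm shell band (3 × 0.8).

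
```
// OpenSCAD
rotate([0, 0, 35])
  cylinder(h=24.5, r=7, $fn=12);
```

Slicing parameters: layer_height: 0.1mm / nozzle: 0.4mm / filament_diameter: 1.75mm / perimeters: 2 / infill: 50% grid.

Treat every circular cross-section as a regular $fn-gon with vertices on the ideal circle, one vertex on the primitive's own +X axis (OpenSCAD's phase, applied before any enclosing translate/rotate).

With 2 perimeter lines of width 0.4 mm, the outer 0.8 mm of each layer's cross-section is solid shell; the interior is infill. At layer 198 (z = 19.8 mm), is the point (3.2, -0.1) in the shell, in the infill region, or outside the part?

infill

At z = 19.8 mm: the cylinder: section is a regular 12-gon, circumradius r=7; (whole slice rotated 35° about Z — lengths, areas and connectivity unchanged). Overall, the cross-section is a single solid region. Undo the 35° rotation: the query point maps to (2.564, -1.917) in the un-rotated model frame. The nearest boundary edge runs (3.50, -6.06)→(6.06, -3.50); distance from the point to it = 3.59 mm. The point is inside the cross-section and 3.59 mm from the nearest boundary — more than the 0.8 mm shell width (2 × 0.4), so it's in the infill interior.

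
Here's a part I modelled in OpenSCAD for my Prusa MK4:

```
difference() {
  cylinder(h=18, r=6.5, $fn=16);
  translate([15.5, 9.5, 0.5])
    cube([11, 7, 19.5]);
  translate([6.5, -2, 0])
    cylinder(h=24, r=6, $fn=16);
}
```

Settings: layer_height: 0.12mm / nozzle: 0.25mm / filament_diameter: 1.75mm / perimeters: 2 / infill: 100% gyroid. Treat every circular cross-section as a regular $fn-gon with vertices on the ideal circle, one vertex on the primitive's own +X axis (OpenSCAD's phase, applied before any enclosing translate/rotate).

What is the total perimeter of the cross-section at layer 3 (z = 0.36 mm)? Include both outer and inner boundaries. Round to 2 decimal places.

41.07 mm

At z = 0.36 mm: the cylinder: section is a regular 16-gon, circumradius r=6.5 (perimeter = 2·16·6.500·sin(180°/16) = 40.58 mm); the cube at (15.5, 9.5) does not reach this height (z outside [0.5, 20]); the r=6 cylinder at (6.5, -2) contributes a regular 16-gon of circumradius 6 (perimeter = 2·16·6.000·sin(180°/16) = 37.46 mm); Subtracting the remaining from the first: starting from the r=6.5 cylinder, the r=6 cylinder at (6.5, -2) partially overlaps it — only the 40.08 mm² overlap (of its 110.21 mm²) is removed, clipping the outline — boundary = 41.07 mm. Overall, the cross-section is a single solid region. Total boundary length (outer) = 41.07 mm.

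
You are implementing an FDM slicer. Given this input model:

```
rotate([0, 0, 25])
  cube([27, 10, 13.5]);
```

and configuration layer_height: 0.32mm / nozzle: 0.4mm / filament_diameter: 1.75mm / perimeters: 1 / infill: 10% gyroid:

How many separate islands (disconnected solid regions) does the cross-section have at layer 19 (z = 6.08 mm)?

At z = 6.08 mm: the cube (footprint 27×10) is included at this height; (whole slice rotated 25° about Z — lengths, areas and connectivity unchanged). Overall, the cross-section is a single solid region. Island count = 1.

1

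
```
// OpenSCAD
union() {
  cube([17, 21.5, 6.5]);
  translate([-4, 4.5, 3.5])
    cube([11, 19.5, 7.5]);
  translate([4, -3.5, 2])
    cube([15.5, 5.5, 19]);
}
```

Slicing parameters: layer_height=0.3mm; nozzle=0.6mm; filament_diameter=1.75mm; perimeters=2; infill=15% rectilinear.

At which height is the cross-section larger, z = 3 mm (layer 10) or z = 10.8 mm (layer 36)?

Layer 10 (z = 3): the cube is present — its section is the full 17×21.5 rectangle (area 365.50 mm²); the cube at (-4, 4.5) is not intersected at this z (z outside [3.5, 11]); the 15.5×5.5 cube at (4, -3.5) contributes its full rectangle (area 85.25 mm²); Combining (union): the regions partially overlap — summed areas 450.75 mm² minus the doubly-counted overlap 26.00 mm² gives 424.75 mm² — area = 424.75 mm². So its area = 424.75 mm². Layer 36 (z = 10.8): the cube is absent (z outside [0, 6.5]); the cube at (-4, 4.5) is present — its section is the full 11×19.5 rectangle (area 214.50 mm²); the 15.5×5.5 cube at (4, -3.5) contributes its full rectangle (area 85.25 mm²); Combining (union): the 2 present regions are separate (no shared area or edge), so areas and boundary lengths simply add and each stays a separate island — area = 299.75 mm². So its area = 299.75 mm². Layer 10 is larger (424.75 vs 299.75 mm²).

layer 10 (z = 3 mm)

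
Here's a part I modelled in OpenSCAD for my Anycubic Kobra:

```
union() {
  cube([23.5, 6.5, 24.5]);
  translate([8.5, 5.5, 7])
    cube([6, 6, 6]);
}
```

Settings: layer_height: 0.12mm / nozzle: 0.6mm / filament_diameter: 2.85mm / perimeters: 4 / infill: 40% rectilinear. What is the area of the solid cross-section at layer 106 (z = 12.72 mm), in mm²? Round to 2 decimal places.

182.75 mm²

At z = 12.72 mm: the cube (footprint 23.5×6.5) is included at this height (area 152.75 mm²); the cube at (8.5, 5.5) (footprint 6×6) is included at this height (area 36.00 mm²); Combining (union): the regions partially overlap — summed areas 188.75 mm² minus the doubly-counted overlap 6.00 mm² gives 182.75 mm² — area = 182.75 mm². Overall, the cross-section is a single solid region. Net area = 182.75 mm².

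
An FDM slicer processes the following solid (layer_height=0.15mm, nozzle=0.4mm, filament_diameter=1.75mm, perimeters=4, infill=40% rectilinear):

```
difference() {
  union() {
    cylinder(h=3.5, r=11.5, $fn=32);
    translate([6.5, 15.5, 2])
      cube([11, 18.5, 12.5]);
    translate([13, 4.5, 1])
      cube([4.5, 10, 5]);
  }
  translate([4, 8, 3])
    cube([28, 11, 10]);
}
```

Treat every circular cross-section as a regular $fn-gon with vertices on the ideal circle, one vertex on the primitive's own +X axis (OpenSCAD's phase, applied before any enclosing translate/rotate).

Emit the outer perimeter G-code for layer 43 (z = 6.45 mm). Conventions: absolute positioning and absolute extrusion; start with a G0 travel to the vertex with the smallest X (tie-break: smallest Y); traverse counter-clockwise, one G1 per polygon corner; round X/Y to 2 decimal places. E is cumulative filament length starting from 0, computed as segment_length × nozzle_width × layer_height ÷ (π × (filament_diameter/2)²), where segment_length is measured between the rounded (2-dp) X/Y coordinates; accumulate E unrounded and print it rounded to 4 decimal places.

At z = 6.45 mm: the cylinder does not reach this height (z outside [0, 3.5]); the cube at (6.5, 15.5) is present — its section is the full 11×18.5 rectangle; the cube at (13, 4.5) does not reach this height (z outside [1, 6]); Combining (union): only the 11×18.5 cube at (6.5, 15.5) is present, so the union is just that shape — 1 connected region; the cube at (4, 8) (footprint 28×11) is included at this height; Subtracting the remaining from the first: starting from the result so far, the 28×11 cube at (4, 8) partially overlaps it — only the 38.50 mm² overlap (of its 308.00 mm²) is removed, clipping the outline — 1 connected region. The outline is a single polygon with 4 vertices. Extrusion per mm of travel: 0.4 × 0.15 / (π × 0.875²) = 0.024945. Accumulating E over each segment gives final E = 1.2971.

G0 X6.50 Y19.00 Z6.45
G1 X17.50 Y19.00 E0.2744
G1 X17.50 Y34.00 E0.6486
G1 X6.50 Y34.00 E0.9230
G1 X6.50 Y19.00 E1.2971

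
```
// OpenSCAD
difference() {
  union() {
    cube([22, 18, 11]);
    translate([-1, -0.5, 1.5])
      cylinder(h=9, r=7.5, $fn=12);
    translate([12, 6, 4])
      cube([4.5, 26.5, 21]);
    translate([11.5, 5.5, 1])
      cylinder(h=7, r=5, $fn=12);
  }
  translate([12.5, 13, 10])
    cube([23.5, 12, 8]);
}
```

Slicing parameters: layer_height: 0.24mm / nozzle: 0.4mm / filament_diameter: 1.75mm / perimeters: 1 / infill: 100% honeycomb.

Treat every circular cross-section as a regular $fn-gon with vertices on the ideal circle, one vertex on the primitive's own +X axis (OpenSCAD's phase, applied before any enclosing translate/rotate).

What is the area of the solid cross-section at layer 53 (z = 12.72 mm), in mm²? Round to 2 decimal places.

71.25 mm²

At z = 12.72 mm: the cube is absent (z outside [0, 11]); the cylinder at (-1, -0.5) does not reach this height (z outside [1.5, 10.5]); the 4.5×26.5 cube at (12, 6) contributes its full rectangle (area 119.25 mm²); the cylinder at (11.5, 5.5) is not intersected at this z (z outside [1, 8]); Merging all regions: only the 4.5×26.5 cube at (12, 6) is present, so the union is just that shape — area = 119.25 mm²; the cube at (12.5, 13) (footprint 23.5×12) is included at this height (area 282.00 mm²); After the difference (first − rest): starting from that combined region (119.25 mm²), the 23.5×12 cube at (12.5, 13) partially overlaps it — only the 48.00 mm² overlap (of its 282.00 mm²) is removed, clipping the outline — area = 71.25 mm². Overall, the cross-section is a single solid region. Net area = 71.25 mm².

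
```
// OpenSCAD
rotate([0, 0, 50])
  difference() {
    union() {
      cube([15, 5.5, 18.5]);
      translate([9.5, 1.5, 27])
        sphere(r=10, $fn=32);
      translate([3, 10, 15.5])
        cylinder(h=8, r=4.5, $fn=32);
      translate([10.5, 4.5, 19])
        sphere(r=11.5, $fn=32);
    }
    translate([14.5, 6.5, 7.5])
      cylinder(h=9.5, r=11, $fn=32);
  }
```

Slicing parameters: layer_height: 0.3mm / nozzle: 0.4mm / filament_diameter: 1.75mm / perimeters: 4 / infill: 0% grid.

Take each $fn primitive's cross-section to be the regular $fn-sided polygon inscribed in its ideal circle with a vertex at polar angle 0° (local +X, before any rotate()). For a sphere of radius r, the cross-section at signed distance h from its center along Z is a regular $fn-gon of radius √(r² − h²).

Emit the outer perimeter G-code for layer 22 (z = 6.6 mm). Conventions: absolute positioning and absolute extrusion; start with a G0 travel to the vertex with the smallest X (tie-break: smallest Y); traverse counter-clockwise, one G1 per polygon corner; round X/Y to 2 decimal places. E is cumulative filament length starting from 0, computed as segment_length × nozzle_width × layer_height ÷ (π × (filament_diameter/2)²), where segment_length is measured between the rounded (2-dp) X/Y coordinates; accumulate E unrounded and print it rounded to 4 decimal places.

G0 X-4.21 Y3.54 Z6.60
G1 X0.00 Y0.00 E0.2744
G1 X9.64 Y11.49 E1.0227
G1 X5.43 Y15.03 E1.2971
G1 X-4.21 Y3.54 E2.0454

At z = 6.6 mm: the cube (footprint 15×5.5) is included at this height; the sphere at (9.5, 1.5) is absent (|z−center|=20.400 > r=10); the cylinder at (3, 10) does not reach this height (z outside [15.5, 23.5]); the sphere at (10.5, 4.5) is absent (|z−center|=12.400 > r=11.5); Combining (union): only the 15×5.5 cube is present, so the union is just that shape — 1 connected region; the cylinder at (14.5, 6.5) is not intersected at this z (z outside [7.5, 17]); After the difference (first − rest): none of the subtracted shapes is present at this height, so the result so far is unchanged — 1 connected region; (whole slice rotated 50° about Z — lengths, areas and connectivity unchanged). The outline is a single polygon with 4 vertices. Extrusion per mm of travel: 0.4 × 0.3 / (π × 0.875²) = 0.049890. Accumulating E over each segment gives final E = 2.0454.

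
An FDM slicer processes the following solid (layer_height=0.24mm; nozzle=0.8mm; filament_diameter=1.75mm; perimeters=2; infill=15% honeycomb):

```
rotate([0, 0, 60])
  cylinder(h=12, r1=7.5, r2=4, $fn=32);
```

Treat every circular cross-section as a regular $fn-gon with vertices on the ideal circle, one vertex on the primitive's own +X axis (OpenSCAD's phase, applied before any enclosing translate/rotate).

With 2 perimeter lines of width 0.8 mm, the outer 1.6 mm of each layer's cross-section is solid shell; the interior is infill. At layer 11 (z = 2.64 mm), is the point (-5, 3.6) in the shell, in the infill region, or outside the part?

shell

At z = 2.64 mm: the cone: at t=0.220 of its height the radius interpolates to r₁+(r₂−r₁)t = 6.730, giving a regular 32-gon of that circumradius; (rotated 60° about Z; rotation is an isometry so areas/perimeters/island counts are preserved). Overall, the cross-section is a single solid region. Undo the 60° rotation: the query point maps to (0.618, 6.130) in the un-rotated model frame. The nearest boundary edge runs (1.31, 6.60)→(0.00, 6.73); distance from the point to it = 0.54 mm. The point is inside the cross-section, 0.54 mm from the nearest boundary — within the 1.6 mm shell band (2 × 0.8).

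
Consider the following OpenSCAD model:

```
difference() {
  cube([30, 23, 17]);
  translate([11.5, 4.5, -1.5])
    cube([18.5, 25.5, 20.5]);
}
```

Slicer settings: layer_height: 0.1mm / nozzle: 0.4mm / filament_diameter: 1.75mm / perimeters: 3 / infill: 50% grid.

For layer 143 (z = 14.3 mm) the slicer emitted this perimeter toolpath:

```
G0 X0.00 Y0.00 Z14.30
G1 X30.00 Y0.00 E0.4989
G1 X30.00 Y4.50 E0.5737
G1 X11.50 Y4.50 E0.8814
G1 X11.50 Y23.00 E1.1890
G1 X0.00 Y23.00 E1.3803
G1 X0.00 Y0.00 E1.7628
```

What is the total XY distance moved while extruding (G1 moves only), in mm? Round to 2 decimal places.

Sum the Euclidean lengths of each G1 segment: total = 106.00 mm.

106.00 mm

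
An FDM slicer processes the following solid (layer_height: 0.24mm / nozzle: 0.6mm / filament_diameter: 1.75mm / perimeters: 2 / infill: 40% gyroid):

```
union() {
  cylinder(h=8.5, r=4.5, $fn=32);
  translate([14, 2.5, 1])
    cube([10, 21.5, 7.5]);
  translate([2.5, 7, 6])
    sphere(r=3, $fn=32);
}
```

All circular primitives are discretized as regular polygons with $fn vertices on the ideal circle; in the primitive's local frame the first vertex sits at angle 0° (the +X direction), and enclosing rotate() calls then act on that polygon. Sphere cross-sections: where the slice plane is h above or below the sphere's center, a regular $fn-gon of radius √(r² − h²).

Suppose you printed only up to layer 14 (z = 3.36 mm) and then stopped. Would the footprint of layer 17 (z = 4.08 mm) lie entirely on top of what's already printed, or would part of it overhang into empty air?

Compare the two slices. At z = 3.36: the r=4.5 cylinder contributes a regular 32-gon of circumradius 4.5 (area = (32/2)·4.500²·sin(360°/32) = 63.21 mm²); the cube at (14, 2.5) (footprint 10×21.5) is included at this height (area 215.00 mm²); the r=3 sphere at (2.5, 7) contributes a regular 32-gon of circumradius √(3²−2.64²) = 1.425 (area = (32/2)·1.425²·sin(360°/32) = 6.34 mm²); Taking the union: the 3 present regions are separate (no shared area or edge), so areas and boundary lengths simply add and each stays a separate island — area = 284.55 mm². At z = 4.08: the cylinder: section is a regular 32-gon, circumradius r=4.5 (area = (32/2)·4.500²·sin(360°/32) = 63.21 mm²); the cube at (14, 2.5) (footprint 10×21.5) is included at this height (area 215.00 mm²); the r=3 sphere at (2.5, 7) contributes a regular 32-gon of circumradius √(3²−1.92²) = 2.305 (area = (32/2)·2.305²·sin(360°/32) = 16.59 mm²); Merging all regions: the 3 present regions are separate (no shared area or edge), so areas and boundary lengths simply add and each stays a separate island — area = 294.80 mm². Checking containment: at z = 4.08 the cross-section extends beyond the z = 3.36 cross-section by about 10.25 mm².

part overhangs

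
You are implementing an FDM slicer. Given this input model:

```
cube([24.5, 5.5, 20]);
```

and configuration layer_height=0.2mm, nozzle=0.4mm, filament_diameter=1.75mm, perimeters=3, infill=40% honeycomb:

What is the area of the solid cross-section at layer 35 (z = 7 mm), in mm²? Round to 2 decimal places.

At z = 7 mm: the cube (footprint 24.5×5.5) is included at this height (area 134.75 mm²). Overall, the cross-section is a single solid region. Net area = 134.75 mm².

134.75 mm²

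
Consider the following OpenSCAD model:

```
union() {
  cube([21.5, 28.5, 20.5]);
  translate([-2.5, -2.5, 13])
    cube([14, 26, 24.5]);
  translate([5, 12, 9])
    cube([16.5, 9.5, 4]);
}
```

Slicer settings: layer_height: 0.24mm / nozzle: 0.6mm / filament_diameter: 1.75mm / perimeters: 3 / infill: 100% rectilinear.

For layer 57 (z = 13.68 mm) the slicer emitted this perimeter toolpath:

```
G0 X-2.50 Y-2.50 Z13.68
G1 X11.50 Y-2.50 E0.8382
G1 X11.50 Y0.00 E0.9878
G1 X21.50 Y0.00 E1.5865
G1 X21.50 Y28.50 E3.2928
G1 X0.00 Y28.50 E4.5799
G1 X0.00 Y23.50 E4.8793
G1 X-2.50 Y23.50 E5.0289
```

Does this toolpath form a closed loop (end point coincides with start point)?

no

Start point (G0): (-2.50, -2.50). End point (last G1): the path does not return to the start — open.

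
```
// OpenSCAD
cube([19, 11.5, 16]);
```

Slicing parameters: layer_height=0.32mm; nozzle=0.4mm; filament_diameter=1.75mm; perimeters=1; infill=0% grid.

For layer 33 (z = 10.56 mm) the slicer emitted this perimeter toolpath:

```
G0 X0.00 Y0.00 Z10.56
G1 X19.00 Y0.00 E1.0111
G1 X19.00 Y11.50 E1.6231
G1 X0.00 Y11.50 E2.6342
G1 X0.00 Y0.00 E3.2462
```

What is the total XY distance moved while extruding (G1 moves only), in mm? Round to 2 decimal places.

61.00 mm

Sum the Euclidean lengths of each G1 segment: total = 61.00 mm.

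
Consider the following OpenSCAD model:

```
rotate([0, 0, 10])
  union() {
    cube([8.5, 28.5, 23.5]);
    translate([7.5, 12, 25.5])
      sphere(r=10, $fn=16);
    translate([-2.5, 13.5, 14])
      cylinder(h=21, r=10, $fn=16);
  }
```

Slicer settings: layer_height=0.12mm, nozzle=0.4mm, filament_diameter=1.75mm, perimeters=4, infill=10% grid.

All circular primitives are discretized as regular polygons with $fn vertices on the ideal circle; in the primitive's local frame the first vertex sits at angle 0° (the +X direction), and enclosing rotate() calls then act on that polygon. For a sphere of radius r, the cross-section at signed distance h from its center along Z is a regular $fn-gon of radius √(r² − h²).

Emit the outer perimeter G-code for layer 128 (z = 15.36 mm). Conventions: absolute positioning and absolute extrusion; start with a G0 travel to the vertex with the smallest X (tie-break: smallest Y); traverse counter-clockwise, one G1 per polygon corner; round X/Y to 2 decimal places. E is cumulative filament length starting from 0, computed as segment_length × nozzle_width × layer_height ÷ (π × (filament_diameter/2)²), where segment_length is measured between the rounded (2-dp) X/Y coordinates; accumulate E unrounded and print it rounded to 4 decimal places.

At z = 15.36 mm: the 8.5×28.5 cube contributes its full rectangle; the sphere at (7.5, 12) is absent (|z−center|=10.140 > r=10); the cylinder at (-2.5, 13.5): section is a regular 16-gon, circumradius r=10; Combining (union): the regions partially overlap (shared area 104.32 mm²), so overlapping operands fuse into one piece — 1 connected region; (rotated 10° about Z; rotation is an isometry so areas/perimeters/island counts are preserved). The outline is a single polygon with 15 vertices. Extrusion per mm of travel: 0.4 × 0.12 / (π × 0.875²) = 0.019956. Accumulating E over each segment gives final E = 1.8223.

G0 X-14.65 Y11.12 Z15.36
G1 X-13.24 Y7.49 E0.0777
G1 X-10.54 Y4.67 E0.1556
G1 X-6.97 Y3.10 E0.2335
G1 X-3.07 Y3.01 E0.3113
G1 X-0.69 Y3.94 E0.3623
G1 X0.00 Y0.00 E0.4421
G1 X8.37 Y1.48 E0.6117
G1 X3.42 Y29.54 E1.1804
G1 X-4.95 Y28.07 E1.3499
G1 X-3.99 Y22.65 E1.4598
G1 X-6.54 Y22.71 E1.5107
G1 X-10.18 Y21.29 E1.5887
G1 X-13.00 Y18.60 E1.6664
G1 X-14.57 Y15.03 E1.7443
G1 X-14.65 Y11.12 E1.8223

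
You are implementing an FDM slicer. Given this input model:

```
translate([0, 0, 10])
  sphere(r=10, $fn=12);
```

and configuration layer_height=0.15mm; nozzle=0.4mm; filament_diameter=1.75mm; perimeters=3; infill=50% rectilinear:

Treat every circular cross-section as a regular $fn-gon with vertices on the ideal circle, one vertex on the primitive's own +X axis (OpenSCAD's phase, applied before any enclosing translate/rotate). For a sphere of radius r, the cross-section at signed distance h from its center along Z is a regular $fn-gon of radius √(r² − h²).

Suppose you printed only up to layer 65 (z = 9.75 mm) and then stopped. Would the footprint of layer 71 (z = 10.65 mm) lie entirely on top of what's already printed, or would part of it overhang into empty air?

entirely on top

Compare the two slices. At z = 9.75: the sphere: section is a regular 12-gon, circumradius = √(r²−h²) = √(10²−0.25²) = 9.997 (area = (12/2)·9.997²·sin(360°/12) = 299.81 mm²). At z = 10.65: the sphere: section is a regular 12-gon, circumradius = √(r²−h²) = √(10²−0.65²) = 9.979 (area = (12/2)·9.979²·sin(360°/12) = 298.73 mm²). Checking containment: the cross-section at z = 10.65 is a subset of the cross-section at z = 9.75.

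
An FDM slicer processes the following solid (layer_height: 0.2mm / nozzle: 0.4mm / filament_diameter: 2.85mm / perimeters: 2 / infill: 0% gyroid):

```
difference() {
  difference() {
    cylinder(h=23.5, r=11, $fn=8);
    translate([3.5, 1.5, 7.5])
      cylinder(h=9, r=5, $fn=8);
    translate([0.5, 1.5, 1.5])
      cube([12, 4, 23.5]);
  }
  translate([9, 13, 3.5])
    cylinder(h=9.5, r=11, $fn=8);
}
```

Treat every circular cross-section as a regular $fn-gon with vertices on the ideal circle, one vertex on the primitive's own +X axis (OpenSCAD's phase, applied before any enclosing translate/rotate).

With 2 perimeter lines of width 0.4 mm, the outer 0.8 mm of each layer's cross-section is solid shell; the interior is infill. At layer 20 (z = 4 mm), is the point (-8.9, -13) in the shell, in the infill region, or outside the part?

outside

At z = 4 mm: the r=11 cylinder contributes a regular 8-gon of circumradius 11; the cylinder at (3.5, 1.5) is absent (z outside [7.5, 16.5]); the 12×4 cube at (0.5, 1.5) contributes its full rectangle; Taking the first minus the rest: starting from the r=11 cylinder, the 12×4 cube at (0.5, 1.5) partially overlaps it — only the 36.20 mm² overlap (of its 48.00 mm²) is removed, clipping the outline — 1 connected region; the r=11 cylinder at (9, 13) contributes a regular 8-gon of circumradius 11; Taking the first minus the rest: starting from the result so far, the r=11 cylinder at (9, 13) partially overlaps it — only the 31.26 mm² overlap (of its 342.24 mm²) is removed, clipping the outline — 1 connected region. Overall, the cross-section is a single solid region. The nearest boundary edge runs (-0.00, -11.00)→(-7.78, -7.78); distance from the point to it = 5.25 mm. The point is not inside any of the regions above, so it lies outside the cross-section (5.25 mm from the nearest boundary).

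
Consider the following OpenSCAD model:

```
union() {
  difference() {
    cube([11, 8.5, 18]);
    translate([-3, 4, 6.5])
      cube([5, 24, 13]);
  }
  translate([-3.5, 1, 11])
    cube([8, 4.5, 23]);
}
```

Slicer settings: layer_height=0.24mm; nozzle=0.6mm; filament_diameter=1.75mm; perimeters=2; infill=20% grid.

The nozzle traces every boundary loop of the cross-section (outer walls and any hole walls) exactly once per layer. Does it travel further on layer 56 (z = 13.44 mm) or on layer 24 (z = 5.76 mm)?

layer 56 (z = 13.44 mm)

Layer 56 (z = 13.44): the cube is present — its section is the full 11×8.5 rectangle (perimeter 39.00 mm); the cube at (-3, 4) is present — its section is the full 5×24 rectangle (perimeter 58.00 mm); After the difference (first − rest): starting from the 11×8.5 cube, the 5×24 cube at (-3, 4) partially overlaps it — only the 9.00 mm² overlap (of its 120.00 mm²) is removed, clipping the outline — boundary = 39.00 mm; the cube at (-3.5, 1) is present — its section is the full 8×4.5 rectangle (perimeter 25.00 mm); Combining (union): the regions partially overlap (shared area 17.25 mm²), so the edge portions inside another operand are dropped and the merged outline is re-measured after clipping — boundary = 46.00 mm. So its perimeter = 46.00 mm. Layer 24 (z = 5.76): the 11×8.5 cube contributes its full rectangle (perimeter 39.00 mm); the cube at (-3, 4) does not reach this height (z outside [6.5, 19.5]); Subtracting the remaining from the first: none of the subtracted shapes is present at this height, so the 11×8.5 cube is unchanged — boundary = 39.00 mm; the cube at (-3.5, 1) is not intersected at this z (z outside [11, 34]); Merging all regions: only the result so far is present, so the union is just that shape — boundary = 39.00 mm. So its perimeter = 39.00 mm. Layer 56 is larger (46.00 vs 39.00 mm).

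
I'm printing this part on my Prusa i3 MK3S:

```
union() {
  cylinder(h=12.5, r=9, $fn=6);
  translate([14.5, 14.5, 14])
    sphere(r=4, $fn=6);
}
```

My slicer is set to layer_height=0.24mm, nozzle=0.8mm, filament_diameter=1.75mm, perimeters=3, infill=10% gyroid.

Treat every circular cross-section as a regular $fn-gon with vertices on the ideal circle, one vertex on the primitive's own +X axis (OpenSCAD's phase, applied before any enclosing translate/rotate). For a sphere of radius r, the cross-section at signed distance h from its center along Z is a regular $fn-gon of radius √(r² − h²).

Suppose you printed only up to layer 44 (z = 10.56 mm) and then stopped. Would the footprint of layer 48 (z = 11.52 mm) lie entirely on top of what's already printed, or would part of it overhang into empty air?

Compare the two slices. At z = 10.56: the r=9 cylinder contributes a regular 6-gon of circumradius 9 (area = (6/2)·9.000²·sin(360°/6) = 210.44 mm²); the r=4 sphere at (14.5, 14.5) slices to a regular 6-gon of circumradius 2.041 (√(r²−h²) with h=3.44 from center) (area = (6/2)·2.041²·sin(360°/6) = 10.82 mm²); Taking the union: the 2 present regions are separate (no shared area or edge), so areas and boundary lengths simply add and each stays a separate island — area = 221.27 mm². At z = 11.52: the r=9 cylinder gives a regular 6-gon of circumradius 9 (constant along its height) (area = (6/2)·9.000²·sin(360°/6) = 210.44 mm²); the r=4 sphere at (14.5, 14.5) slices to a regular 6-gon of circumradius 3.138 (√(r²−h²) with h=2.48 from center) (area = (6/2)·3.138²·sin(360°/6) = 25.59 mm²); Combining (union): the 2 present regions are separate (no shared area or edge), so areas and boundary lengths simply add and each stays a separate island — area = 236.03 mm². Checking containment: at z = 11.52 the cross-section extends beyond the z = 10.56 cross-section by about 14.77 mm².

part overhangs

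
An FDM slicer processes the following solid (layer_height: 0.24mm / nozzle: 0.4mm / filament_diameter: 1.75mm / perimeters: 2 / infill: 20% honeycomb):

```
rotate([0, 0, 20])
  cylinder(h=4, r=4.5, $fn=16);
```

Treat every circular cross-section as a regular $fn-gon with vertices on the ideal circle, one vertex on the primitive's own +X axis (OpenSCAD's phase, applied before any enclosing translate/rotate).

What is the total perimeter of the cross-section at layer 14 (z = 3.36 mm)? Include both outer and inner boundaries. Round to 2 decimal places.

At z = 3.36 mm: the r=4.5 cylinder contributes a regular 16-gon of circumradius 4.5 (perimeter = 2·16·4.500·sin(180°/16) = 28.09 mm); (rotated 20° about Z; rotation is an isometry so areas/perimeters/island counts are preserved). Overall, the cross-section is a single solid region. Total boundary length (outer) = 28.09 mm.

28.09 mm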